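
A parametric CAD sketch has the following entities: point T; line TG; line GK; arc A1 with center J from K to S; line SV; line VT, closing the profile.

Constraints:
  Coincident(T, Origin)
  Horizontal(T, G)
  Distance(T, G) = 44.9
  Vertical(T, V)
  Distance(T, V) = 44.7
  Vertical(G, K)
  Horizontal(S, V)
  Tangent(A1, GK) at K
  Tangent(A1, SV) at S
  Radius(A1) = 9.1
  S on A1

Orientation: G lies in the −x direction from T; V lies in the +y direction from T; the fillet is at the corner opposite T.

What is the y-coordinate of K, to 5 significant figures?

35.600

T is at the origin; T and G share the same y with |TG| = 44.9 and G on the −x side, so G = (-44.900, 0.0000). T and V share the same x with |TV| = 44.7 and V on the +y side, so V = (0.0000, 44.700). The virtual corner opposite T is at (-44.900, 44.700). Since A1 is tangent to GK there, JK ⟂ GK and since A1 is tangent to SV there, JS ⟂ SV, with radius 9.1, so the center J sits 9.1 in from both sides at J = (-35.800, 35.600). That places the tangent points at K = (-44.900, 35.600) on GK and S = (-35.800, 44.700) on SV. So K.y = 35.600.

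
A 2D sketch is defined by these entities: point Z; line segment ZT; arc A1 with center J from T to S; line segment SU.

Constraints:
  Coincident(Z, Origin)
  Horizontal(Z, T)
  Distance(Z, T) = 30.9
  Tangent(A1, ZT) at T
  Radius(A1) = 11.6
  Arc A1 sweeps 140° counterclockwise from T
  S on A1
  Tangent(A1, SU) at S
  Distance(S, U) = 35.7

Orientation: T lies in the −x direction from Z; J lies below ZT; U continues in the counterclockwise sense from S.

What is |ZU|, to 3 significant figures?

44.8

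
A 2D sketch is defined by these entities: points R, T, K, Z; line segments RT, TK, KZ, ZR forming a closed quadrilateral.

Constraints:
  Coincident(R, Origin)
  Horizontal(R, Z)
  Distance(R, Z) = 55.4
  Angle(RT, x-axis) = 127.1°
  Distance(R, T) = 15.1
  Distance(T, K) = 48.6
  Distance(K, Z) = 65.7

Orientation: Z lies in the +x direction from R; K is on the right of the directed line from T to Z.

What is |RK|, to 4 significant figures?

35.65

Checks: |TK| = 48.60 ✓; |KZ| = 65.70 ✓.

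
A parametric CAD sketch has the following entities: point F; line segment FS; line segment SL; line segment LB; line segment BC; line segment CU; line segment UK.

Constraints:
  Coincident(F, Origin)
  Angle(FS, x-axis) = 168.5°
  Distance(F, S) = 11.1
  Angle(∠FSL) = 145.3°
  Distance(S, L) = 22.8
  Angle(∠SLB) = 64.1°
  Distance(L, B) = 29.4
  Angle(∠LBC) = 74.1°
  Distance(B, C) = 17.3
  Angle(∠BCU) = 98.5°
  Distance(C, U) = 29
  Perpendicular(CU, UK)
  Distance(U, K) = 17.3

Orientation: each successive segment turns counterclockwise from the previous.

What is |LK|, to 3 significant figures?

4.65

F is at the origin; FS runs at 168.5° with length 11.1, so S = (-10.9, 2.21). ∠FSL = 145.3° gives SL at -157° from the x-axis; with |SL| = 22.8, L = (-31.8, -6.77). ∠SLB = 64.1° gives LB at -40.9° from the x-axis; with |LB| = 29.4, B = (-9.61, -26.0). ∠LBC = 74.1° gives BC at 65.0° from the x-axis; with |BC| = 17.3, C = (-2.30, -10.3). ∠BCU = 98.5° gives CU at 146° from the x-axis; with |CU| = 29.0, U = (-26.5, 5.67). The perpendicularity gives UK at right angles to CU, so UK runs at -124°; with |UK| = 17.3, K = (-36.0, -8.76). Then |LK| = |K − L| = 4.65.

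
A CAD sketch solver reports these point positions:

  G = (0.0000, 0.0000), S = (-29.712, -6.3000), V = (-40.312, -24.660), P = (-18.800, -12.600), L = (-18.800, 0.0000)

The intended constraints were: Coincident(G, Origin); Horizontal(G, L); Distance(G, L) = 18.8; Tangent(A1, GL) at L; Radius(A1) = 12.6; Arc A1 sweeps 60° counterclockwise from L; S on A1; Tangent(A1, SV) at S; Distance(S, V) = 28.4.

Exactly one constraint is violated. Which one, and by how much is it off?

Distance(S, V) = 28.4 — off by 7.20.

G = (0.00, 0.00) ✓; G.y = 0.00, L.y = 0.00 ✓; |GL| = 18.80 ✓; ∠(PL, LG) = 90.00° ✓; |PL| = 12.60 ✓; bearing(P→S) − bearing(P→L) = 60.00° ✓; |PS| = 12.60 ✓; ∠(PS, SV) = 90.00° ✓; |SV| = 21.20 ✗.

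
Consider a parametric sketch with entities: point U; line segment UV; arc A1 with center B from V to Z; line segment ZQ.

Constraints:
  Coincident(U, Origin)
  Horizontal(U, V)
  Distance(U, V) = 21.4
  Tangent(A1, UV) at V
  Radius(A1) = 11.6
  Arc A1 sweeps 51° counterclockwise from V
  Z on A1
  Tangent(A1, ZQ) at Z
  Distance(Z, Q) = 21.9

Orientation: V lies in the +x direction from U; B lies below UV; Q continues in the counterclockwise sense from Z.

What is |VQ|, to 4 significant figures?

31.21

On A1, V sits at bearing 90° from B; a 51° counterclockwise sweep puts Z at bearing 141°, so Z = B + 11.6·(cos 141°, sin 141°) = (12.39, -4.300). Tangency of A1 to ZQ means the radius BZ is perpendicular to ZQ, so ZQ runs along (−sin 141°, cos 141°); with |ZQ| = 21.9, Q = (-1.397, -21.32). Then |VQ| = |Q − V| = 31.21.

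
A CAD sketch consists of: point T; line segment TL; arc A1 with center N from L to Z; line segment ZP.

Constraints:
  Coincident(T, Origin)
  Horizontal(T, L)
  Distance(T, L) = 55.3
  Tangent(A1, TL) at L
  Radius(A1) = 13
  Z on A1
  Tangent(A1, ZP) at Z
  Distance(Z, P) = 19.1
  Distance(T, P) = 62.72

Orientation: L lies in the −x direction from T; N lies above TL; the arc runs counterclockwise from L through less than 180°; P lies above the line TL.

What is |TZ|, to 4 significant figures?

47.25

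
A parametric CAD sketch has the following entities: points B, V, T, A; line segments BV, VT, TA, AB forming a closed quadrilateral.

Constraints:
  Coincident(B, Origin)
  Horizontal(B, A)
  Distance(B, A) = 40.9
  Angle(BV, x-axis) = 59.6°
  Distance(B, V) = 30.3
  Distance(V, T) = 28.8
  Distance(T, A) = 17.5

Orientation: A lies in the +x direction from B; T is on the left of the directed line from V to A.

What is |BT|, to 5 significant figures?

46.179

Checks: |VT| = 28.80 ✓; |TA| = 17.50 ✓.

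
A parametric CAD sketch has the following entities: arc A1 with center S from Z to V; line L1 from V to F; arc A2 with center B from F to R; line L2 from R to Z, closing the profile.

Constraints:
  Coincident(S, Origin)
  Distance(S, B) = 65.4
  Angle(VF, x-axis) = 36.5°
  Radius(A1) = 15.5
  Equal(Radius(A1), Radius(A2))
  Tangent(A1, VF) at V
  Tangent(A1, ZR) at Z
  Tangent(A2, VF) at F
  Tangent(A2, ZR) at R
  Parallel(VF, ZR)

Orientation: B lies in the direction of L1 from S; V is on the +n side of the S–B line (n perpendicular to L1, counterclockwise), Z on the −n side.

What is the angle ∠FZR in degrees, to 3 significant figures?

25.4°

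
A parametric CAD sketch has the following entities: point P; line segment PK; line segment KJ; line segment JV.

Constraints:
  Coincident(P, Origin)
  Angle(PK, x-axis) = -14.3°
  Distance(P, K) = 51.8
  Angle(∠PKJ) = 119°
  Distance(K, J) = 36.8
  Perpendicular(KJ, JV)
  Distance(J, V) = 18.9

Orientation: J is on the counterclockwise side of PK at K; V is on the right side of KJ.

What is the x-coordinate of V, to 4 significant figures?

89.19

∠PKJ = 119.0°, so KJ runs at -14.3° + (180° − 119.0°) = 46.70° from the x-axis; with |KJ| = 36.8, J = K + 36.8·(cos 46.70°, sin 46.70°) = (75.43, 13.99). The perpendicularity gives JV at right angles to KJ; with |JV| = 18.9 on the right of KJ, V = J + 18.9·(0.7278, -0.6858) = (89.19, 1.026). So V.x = 89.19.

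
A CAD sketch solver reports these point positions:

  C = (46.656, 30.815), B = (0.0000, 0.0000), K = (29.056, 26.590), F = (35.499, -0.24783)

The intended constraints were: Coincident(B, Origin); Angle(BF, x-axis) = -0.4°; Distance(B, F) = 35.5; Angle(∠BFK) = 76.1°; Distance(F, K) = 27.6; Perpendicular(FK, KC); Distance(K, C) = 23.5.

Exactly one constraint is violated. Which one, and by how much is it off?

Distance(K, C) = 23.5 — off by 5.40.

B = (0.00, 0.00) ✓; BF at -0.4000° ✓; |BF| = 35.50 ✓; ∠BFK = 76.10° ✓; |FK| = 27.60 ✓; ∠(FK, KC) = 90.00° ✓; |KC| = 18.10 ✗.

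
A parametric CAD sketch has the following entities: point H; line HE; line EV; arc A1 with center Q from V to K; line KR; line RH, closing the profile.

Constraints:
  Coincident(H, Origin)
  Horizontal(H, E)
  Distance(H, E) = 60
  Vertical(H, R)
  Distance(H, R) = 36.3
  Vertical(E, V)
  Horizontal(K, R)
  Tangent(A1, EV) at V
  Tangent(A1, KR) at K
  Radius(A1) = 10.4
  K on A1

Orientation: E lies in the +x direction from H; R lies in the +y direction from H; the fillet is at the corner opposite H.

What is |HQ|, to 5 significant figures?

55.955

H is at the origin; HE is horizontal with |HE| = 60.0 and E on the +x side, so E = (60.000, 0.0000). HR is vertical with |HR| = 36.3 and R on the +y side, so R = (0.0000, 36.300). The virtual corner opposite H is at (60.000, 36.300). A1 meets EV tangentially, so QV is at right angles to EV and A1 meets KR tangentially, so QK is at right angles to KR, with radius 10.4, so the center Q sits 10.4 in from both sides at Q = (49.600, 25.900). Then |HQ| = |Q − H| = 55.955.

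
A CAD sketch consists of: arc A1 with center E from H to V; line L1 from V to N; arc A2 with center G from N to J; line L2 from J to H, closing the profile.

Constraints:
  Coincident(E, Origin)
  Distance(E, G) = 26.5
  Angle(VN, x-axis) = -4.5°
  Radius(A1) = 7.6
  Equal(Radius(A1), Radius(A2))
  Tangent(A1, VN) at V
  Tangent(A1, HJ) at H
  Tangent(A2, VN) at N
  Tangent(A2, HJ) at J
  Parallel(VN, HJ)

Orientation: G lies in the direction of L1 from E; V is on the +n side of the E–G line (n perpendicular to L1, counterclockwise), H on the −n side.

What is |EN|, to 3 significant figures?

27.6

The slot axis is L1's direction at -4.5°, so u = (cos -4.5°, sin -4.5°) = (0.997, -0.0785) and n = (−sin -4.5°, cos -4.5°) = (0.0785, 0.997). E is at the origin and G lies 26.5 along u from E, so G = 26.5·u = (26.4, -2.08). Tangency of A1 to both parallel lines with radius 7.6 puts V and H at E ± 7.6·n: V = (0.596, 7.58), H = (-0.596, -7.58). Equal radii place N and J the same way about G: N = G + 7.6·n = (27.0, 5.50), J = G − 7.6·n = (25.8, -9.66). Then |EN| = |N − E| = 27.6.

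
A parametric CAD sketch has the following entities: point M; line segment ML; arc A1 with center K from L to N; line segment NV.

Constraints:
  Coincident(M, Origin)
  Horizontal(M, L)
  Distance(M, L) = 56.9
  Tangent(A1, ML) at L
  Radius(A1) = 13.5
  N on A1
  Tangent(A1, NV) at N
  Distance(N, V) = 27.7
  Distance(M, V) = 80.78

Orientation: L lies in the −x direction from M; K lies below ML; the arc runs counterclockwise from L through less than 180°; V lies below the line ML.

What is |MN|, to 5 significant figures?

71.786

Checks: |KN| = 13.50 ✓; ∠(KN, NV) = 90.00° ✓; |NV| = 27.70 ✓; |MV| = 80.78 ✓.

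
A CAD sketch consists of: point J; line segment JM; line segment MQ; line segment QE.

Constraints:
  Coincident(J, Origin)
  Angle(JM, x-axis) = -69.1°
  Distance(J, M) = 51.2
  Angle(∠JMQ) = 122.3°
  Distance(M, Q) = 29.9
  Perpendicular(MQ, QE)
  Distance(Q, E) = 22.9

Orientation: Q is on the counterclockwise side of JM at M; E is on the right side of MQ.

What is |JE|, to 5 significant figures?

87.510

J is at the origin; JM runs at -69.1° with length 51.2, so M = 51.2·(cos -69.1°, sin -69.1°) = (18.265, -47.831). ∠JMQ = 122.3°, so MQ runs at -69.1° + (180° − 122.3°) = -11.400° from the x-axis; with |MQ| = 29.9, Q = M + 29.9·(cos -11.400°, sin -11.400°) = (47.575, -53.741). The perpendicularity gives QE at right angles to MQ; with |QE| = 22.9 on the right of MQ, E = Q + 22.9·(-0.19766, -0.98027) = (43.049, -76.189). Then |JE| = |E − J| = 87.510.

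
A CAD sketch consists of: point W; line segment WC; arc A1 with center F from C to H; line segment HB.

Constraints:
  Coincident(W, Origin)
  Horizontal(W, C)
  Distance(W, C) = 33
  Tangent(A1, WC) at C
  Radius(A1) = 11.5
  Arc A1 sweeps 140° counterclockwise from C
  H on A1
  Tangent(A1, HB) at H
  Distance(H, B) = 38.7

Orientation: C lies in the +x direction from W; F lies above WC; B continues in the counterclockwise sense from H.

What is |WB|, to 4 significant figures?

46.45

On A1, C sits at bearing -90° from F; a 140° counterclockwise sweep puts H at bearing 50°, so H = F + 11.5·(cos 50°, sin 50°) = (40.39, 20.31). Tangency of A1 to HB means the radius FH is perpendicular to HB, so HB runs along (−sin 50°, cos 50°); with |HB| = 38.7, B = (10.75, 45.19). Then |WB| = |B − W| = 46.45.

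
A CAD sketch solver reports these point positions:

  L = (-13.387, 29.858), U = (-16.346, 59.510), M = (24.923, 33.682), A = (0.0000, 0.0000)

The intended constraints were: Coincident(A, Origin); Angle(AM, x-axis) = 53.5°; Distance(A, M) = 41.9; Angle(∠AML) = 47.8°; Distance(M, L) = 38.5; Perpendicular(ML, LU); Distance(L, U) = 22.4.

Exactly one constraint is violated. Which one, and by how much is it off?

Distance(L, U) = 22.4 — off by 7.40.

A = (0.00, 0.00) ✓; AM at 53.50° ✓; |AM| = 41.90 ✓; ∠AML = 47.80° ✓; |ML| = 38.50 ✓; ∠(ML, LU) = 90.00° ✓; |LU| = 29.80 ✗.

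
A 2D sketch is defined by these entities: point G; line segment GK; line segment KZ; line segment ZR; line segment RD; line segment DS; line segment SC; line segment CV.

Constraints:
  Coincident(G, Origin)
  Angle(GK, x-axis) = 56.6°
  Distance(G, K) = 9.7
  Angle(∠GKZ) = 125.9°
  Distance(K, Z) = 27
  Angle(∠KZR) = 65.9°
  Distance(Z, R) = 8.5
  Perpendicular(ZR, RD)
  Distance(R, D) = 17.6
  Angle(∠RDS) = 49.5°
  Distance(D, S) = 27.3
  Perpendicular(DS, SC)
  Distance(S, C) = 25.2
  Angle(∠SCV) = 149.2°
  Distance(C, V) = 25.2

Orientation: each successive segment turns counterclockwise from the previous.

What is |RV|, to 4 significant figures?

33.59

DS is perpendicular to SC, so SC runs at 175.3°; with |SC| = 25.2, C = (-20.71, 44.15). ∠SCV = 149.2° gives CV at -153.9° from the x-axis; with |CV| = 25.2, V = (-43.34, 33.06). Then |RV| = |V − R| = 33.59.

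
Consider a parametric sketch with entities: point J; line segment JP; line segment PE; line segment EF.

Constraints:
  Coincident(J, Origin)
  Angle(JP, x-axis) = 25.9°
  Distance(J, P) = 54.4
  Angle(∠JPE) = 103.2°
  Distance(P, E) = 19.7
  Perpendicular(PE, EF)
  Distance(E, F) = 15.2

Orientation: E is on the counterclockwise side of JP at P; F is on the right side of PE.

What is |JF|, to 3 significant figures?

75.4

∠JPE = 103.2°, so PE runs at 25.9° + (180° − 103.2°) = 103° from the x-axis; with |PE| = 19.7, E = P + 19.7·(cos 103°, sin 103°) = (44.6, 43.0). PE ⟂ EF; with |EF| = 15.2 on the right of PE, F = E + 15.2·(0.976, 0.220) = (59.4, 46.3). Then |JF| = |F − J| = 75.4.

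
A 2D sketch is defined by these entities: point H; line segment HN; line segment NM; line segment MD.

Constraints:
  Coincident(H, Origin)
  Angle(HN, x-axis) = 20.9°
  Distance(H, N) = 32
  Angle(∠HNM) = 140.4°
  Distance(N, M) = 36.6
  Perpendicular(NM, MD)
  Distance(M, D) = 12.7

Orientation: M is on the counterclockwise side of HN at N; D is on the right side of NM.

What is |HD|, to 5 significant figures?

69.626

H is at the origin; HN runs at 20.9° with length 32.0, so N = 32.0·(cos 20.9°, sin 20.9°) = (29.895, 11.416). ∠HNM = 140.4°, so NM runs at 20.9° + (180° − 140.4°) = 60.500° from the x-axis; with |NM| = 36.6, M = N + 36.6·(cos 60.500°, sin 60.500°) = (47.917, 43.271). NM ⟂ MD; with |MD| = 12.7 on the right of NM, D = M + 12.7·(0.87036, -0.49242) = (58.971, 37.017). Then |HD| = |D − H| = 69.626.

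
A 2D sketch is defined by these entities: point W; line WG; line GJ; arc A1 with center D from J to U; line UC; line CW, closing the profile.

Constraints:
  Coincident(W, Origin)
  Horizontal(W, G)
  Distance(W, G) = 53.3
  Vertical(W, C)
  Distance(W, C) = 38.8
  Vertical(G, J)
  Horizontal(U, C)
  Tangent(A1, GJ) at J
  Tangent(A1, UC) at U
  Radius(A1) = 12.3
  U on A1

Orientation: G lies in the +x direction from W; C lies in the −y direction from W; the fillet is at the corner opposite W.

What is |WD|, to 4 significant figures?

48.82

W is at the origin; W and G share the same y with |WG| = 53.3 and G on the +x side, so G = (53.30, 0.000). WC is vertical with |WC| = 38.8 and C on the −y side, so C = (0.000, -38.80). The virtual corner opposite W is at (53.30, -38.80). A1 meets GJ tangentially, so DJ is at right angles to GJ and the tangent condition forces DU to be normal to UC, with radius 12.3, so the center D sits 12.3 in from both sides at D = (41.00, -26.50). Then |WD| = |D − W| = 48.82.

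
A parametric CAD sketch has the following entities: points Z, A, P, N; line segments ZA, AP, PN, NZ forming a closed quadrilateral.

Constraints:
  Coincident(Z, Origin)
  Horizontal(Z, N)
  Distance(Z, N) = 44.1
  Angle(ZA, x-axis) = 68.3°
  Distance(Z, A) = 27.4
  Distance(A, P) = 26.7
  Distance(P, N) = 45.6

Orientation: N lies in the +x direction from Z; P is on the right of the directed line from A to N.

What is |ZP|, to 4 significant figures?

2.046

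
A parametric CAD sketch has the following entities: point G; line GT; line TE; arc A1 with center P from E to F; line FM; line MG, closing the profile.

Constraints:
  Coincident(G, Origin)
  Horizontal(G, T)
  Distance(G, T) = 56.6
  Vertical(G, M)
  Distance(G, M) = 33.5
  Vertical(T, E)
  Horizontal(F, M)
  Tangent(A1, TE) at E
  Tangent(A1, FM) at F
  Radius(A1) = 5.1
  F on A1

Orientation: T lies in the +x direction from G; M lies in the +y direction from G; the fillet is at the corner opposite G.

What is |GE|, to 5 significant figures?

63.326

The virtual corner opposite G is at (56.600, 33.500). A1 meets TE tangentially, so PE is at right angles to TE and tangency of A1 to FM means the radius PF is perpendicular to FM, with radius 5.1, so the center P sits 5.1 in from both sides at P = (51.500, 28.400). That places the tangent points at E = (56.600, 28.400) on TE and F = (51.500, 33.500) on FM. Then |GE| = |E − G| = 63.326.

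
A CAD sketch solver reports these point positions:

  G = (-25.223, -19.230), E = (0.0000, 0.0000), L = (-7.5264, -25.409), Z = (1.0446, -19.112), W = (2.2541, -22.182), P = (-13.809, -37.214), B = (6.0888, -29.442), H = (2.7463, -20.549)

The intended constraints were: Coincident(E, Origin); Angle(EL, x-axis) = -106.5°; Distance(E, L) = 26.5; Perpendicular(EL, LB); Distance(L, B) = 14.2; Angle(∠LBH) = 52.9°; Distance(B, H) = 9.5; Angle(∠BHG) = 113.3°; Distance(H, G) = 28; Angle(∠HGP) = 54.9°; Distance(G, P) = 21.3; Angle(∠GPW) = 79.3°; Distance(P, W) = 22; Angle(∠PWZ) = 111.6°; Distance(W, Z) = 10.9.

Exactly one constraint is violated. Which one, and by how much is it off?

Distance(W, Z) = 10.9 — off by 7.60.

E = (0.00, 0.00) ✓; EL at -106.5° ✓; |EL| = 26.50 ✓; ∠(EL, LB) = 90.00° ✓; |LB| = 14.20 ✓; ∠LBH = 52.90° ✓; |BH| = 9.500 ✓; ∠BHG = 113.3° ✓; |HG| = 28.00 ✓; ∠HGP = 54.90° ✓; |GP| = 21.30 ✓; ∠GPW = 79.30° ✓; |PW| = 22.00 ✓; ∠PWZ = 111.6° ✓; |WZ| = 3.300 ✗.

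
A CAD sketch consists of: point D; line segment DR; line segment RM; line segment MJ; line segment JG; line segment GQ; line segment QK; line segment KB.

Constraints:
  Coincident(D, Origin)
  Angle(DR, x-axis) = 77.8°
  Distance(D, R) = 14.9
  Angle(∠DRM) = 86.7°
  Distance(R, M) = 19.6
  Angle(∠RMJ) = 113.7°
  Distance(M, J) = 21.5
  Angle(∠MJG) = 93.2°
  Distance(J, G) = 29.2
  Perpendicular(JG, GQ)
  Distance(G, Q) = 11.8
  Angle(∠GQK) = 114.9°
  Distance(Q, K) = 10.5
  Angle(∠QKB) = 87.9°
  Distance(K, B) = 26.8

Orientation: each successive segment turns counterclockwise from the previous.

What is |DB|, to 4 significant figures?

28.30

∠GQK = 114.9° gives QK at 119.3° from the x-axis; with |QK| = 10.5, K = (-2.352, 1.130). ∠QKB = 87.9° gives KB at -148.6° from the x-axis; with |KB| = 26.8, B = (-25.23, -12.83). Then |DB| = |B − D| = 28.30.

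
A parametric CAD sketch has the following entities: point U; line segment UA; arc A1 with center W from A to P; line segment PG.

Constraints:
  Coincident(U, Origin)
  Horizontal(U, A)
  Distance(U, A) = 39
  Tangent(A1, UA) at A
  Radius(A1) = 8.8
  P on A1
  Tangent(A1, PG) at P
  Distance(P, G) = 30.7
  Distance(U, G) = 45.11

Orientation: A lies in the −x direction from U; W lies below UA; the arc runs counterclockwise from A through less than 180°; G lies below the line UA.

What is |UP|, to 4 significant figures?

47.86

U is at the origin; U and A share the same y with |UA| = 39.0 and A on the −x side, so A = (-39.00, 0.000). Since A1 is tangent to UA there, WA ⟂ UA, so W = A + (0, -8.8) = (-39.00, -8.800). Since WP ⟂ PG (tangency), |WG| = √(8.8² + 30.7²) = 31.94 regardless of where P sits on A1. So G lies on both circle(U, 45.11) and circle(W, 31.94); the below-UA intersection is G = (-25.04, -37.52). P is the foot of the tangent from G: P = (-45.55, -14.68).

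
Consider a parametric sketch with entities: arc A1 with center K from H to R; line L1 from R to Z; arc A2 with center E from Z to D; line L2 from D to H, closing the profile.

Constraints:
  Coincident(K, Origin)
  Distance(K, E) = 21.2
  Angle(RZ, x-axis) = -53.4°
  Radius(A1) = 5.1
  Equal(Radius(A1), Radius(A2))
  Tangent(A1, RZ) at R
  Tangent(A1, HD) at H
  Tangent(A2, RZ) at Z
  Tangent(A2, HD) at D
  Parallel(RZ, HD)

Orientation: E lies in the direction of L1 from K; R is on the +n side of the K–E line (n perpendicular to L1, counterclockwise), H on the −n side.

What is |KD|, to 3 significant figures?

21.8

The slot axis is L1's direction at -53.4°, so u = (cos -53.4°, sin -53.4°) = (0.596, -0.803) and n = (−sin -53.4°, cos -53.4°) = (0.803, 0.596). K is at the origin and E lies 21.2 along u from K, so E = 21.2·u = (12.6, -17.0). Tangency of A1 to both parallel lines with radius 5.1 puts R and H at K ± 5.1·n: R = (4.09, 3.04), H = (-4.09, -3.04). Equal radii place Z and D the same way about E: Z = E + 5.1·n = (16.7, -14.0), D = E − 5.1·n = (8.55, -20.1). Then |KD| = |D − K| = 21.8.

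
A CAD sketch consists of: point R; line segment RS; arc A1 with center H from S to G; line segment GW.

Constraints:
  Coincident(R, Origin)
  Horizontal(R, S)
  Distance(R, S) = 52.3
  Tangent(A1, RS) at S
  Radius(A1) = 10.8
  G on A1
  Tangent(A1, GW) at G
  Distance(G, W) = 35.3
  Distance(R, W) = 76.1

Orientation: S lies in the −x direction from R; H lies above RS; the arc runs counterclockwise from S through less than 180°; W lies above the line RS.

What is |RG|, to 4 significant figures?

45.74

Checks: |HG| = 10.80 ✓; ∠(HG, GW) = 90.00° ✓; |GW| = 35.30 ✓; |RW| = 76.10 ✓.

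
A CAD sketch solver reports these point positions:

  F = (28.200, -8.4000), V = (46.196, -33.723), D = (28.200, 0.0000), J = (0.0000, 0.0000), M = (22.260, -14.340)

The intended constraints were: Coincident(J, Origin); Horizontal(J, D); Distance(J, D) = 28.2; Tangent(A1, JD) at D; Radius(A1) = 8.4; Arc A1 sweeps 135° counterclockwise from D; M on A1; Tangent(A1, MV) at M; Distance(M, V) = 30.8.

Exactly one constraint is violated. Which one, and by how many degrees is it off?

Tangent(A1, MV) at M — off by 6.00°.

J = (0.00, 0.00) ✓; J.y = 0.00, D.y = 0.00 ✓; |JD| = 28.20 ✓; ∠(FD, DJ) = 90.00° ✓; |FD| = 8.400 ✓; bearing(F→M) − bearing(F→D) = 135.0° ✓; |FM| = 8.400 ✓; ∠(FM, MV) = 84.00° ✗; |MV| = 30.80 ✓.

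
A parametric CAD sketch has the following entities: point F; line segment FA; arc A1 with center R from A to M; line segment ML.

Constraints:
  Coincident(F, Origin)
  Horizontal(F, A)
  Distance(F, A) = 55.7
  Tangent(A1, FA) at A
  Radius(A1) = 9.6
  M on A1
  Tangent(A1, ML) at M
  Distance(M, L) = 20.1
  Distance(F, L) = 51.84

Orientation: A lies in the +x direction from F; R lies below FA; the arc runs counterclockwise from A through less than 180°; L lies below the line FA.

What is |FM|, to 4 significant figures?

46.93

F is at the origin; FA is horizontal with |FA| = 55.7 and A on the +x side, so A = (55.70, 0.000). Tangency of A1 to FA means the radius RA is perpendicular to FA, so R = A + (0, -9.6) = (55.70, -9.600). Since RM ⟂ ML (tangency), |RL| = √(9.6² + 20.1²) = 22.27 regardless of where M sits on A1. So L lies on both circle(F, 51.84) and circle(R, 22.27); the below-FA intersection is L = (43.48, -28.23). M is the foot of the tangent from L: M = (46.19, -8.308).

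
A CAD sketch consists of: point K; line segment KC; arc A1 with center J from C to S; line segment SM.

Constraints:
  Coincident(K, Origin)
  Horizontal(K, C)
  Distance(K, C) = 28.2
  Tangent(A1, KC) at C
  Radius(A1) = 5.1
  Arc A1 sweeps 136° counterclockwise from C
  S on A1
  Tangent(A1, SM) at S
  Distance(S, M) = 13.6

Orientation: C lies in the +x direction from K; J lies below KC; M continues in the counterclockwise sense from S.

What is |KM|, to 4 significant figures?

38.96

K is at the origin; K and C share the same y with |KC| = 28.2 and C on the +x side, so C = (28.20, 0.000). Tangency of A1 to KC means the radius JC is perpendicular to KC, so J = C + (0, -5.1) = (28.20, -5.100). On A1, C sits at bearing 90° from J; a 136° counterclockwise sweep puts S at bearing 226°, so S = J + 5.1·(cos 226°, sin 226°) = (24.66, -8.769). The tangent condition forces JS to be normal to SM, so SM runs along (−sin 226°, cos 226°); with |SM| = 13.6, M = (34.44, -18.22). Then |KM| = |M − K| = 38.96.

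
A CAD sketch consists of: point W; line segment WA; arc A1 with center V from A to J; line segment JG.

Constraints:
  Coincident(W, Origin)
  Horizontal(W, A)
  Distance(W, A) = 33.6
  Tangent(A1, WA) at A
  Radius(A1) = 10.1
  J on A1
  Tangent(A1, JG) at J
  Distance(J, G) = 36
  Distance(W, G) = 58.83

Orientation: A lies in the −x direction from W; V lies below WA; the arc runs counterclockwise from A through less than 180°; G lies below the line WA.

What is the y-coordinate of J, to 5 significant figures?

-12.529

W is at the origin; W and A share the same y with |WA| = 33.6 and A on the −x side, so A = (-33.600, 0.0000). A1 meets WA tangentially, so VA is at right angles to WA, so V = A + (0, -10.1) = (-33.600, -10.100). Since VJ ⟂ JG (tangency), |VG| = √(10.1² + 36.0²) = 37.390 regardless of where J sits on A1. So G lies on both circle(W, 58.83) and circle(V, 37.390); the below-WA intersection is G = (-34.747, -47.472). J is the foot of the tangent from G: J = (-43.404, -12.529).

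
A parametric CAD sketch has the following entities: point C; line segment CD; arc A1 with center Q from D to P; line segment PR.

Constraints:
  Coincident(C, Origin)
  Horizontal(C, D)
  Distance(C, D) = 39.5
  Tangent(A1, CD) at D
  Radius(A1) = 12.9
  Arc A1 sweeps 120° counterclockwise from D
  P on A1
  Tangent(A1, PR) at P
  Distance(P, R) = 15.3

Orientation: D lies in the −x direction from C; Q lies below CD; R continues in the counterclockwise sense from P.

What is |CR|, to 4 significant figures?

53.98

C is at the origin; C and D share the same y with |CD| = 39.5 and D on the −x side, so D = (-39.50, 0.000). Tangency of A1 to CD means the radius QD is perpendicular to CD, so Q = D + (0, -12.9) = (-39.50, -12.90). On A1, D sits at bearing 90° from Q; a 120° counterclockwise sweep puts P at bearing 210°, so P = Q + 12.9·(cos 210°, sin 210°) = (-50.67, -19.35). A1 meets PR tangentially, so QP is at right angles to PR, so PR runs along (−sin 210°, cos 210°); with |PR| = 15.3, R = (-43.02, -32.60). Then |CR| = |R − C| = 53.98.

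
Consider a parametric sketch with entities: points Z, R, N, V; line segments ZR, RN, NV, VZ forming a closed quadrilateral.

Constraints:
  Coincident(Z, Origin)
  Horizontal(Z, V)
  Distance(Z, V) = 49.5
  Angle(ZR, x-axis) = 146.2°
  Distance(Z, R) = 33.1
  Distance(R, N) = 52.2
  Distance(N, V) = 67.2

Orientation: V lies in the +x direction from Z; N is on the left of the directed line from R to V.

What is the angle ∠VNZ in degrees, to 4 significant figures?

46.39°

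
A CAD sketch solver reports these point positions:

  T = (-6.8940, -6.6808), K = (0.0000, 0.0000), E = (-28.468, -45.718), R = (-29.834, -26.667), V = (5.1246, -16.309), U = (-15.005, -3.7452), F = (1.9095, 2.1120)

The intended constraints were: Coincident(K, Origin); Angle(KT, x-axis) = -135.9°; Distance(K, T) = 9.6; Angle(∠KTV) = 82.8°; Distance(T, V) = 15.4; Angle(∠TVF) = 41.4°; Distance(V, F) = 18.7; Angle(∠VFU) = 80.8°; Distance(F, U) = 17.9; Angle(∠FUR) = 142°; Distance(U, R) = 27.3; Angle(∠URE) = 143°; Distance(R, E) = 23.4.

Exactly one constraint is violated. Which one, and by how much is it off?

Distance(R, E) = 23.4 — off by 4.30.

K = (0.00, 0.00) ✓; KT at -135.9° ✓; |KT| = 9.600 ✓; ∠KTV = 82.80° ✓; |TV| = 15.40 ✓; ∠TVF = 41.40° ✓; |VF| = 18.70 ✓; ∠VFU = 80.80° ✓; |FU| = 17.90 ✓; ∠FUR = 142.0° ✓; |UR| = 27.30 ✓; ∠URE = 143.0° ✓; |RE| = 19.10 ✗.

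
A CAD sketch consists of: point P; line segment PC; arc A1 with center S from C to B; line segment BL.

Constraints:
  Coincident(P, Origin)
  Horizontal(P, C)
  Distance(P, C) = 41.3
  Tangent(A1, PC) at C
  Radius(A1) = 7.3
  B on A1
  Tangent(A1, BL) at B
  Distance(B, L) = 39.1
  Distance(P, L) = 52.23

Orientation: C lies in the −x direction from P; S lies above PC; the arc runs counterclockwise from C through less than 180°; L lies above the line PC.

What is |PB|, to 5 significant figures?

34.640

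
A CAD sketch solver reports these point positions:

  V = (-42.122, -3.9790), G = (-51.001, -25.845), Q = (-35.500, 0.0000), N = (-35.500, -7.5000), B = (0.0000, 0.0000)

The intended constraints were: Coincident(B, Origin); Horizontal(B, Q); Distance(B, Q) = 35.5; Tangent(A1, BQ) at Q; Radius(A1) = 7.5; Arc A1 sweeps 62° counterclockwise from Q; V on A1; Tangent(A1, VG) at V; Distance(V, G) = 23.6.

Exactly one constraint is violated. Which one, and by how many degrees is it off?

Tangent(A1, VG) at V — off by 5.90°.

B = (0.00, 0.00) ✓; B.y = 0.00, Q.y = 0.00 ✓; |BQ| = 35.50 ✓; ∠(NQ, QB) = 90.00° ✓; |NQ| = 7.500 ✓; bearing(N→V) − bearing(N→Q) = 62.00° ✓; |NV| = 7.500 ✓; ∠(NV, VG) = 84.10° ✗; |VG| = 23.60 ✓.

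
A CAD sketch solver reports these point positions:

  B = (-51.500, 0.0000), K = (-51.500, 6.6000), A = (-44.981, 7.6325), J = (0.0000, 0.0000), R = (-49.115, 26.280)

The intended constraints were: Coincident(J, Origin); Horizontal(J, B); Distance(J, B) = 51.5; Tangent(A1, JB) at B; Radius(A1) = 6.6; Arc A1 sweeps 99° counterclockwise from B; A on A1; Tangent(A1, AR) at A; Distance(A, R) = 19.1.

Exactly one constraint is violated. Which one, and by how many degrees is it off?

Tangent(A1, AR) at A — off by 3.50°.

J = (0.00, 0.00) ✓; J.y = 0.00, B.y = 0.00 ✓; |JB| = 51.50 ✓; ∠(KB, BJ) = 90.00° ✓; |KB| = 6.600 ✓; bearing(K→A) − bearing(K→B) = 99.00° ✓; |KA| = 6.600 ✓; ∠(KA, AR) = 86.50° ✗; |AR| = 19.10 ✓.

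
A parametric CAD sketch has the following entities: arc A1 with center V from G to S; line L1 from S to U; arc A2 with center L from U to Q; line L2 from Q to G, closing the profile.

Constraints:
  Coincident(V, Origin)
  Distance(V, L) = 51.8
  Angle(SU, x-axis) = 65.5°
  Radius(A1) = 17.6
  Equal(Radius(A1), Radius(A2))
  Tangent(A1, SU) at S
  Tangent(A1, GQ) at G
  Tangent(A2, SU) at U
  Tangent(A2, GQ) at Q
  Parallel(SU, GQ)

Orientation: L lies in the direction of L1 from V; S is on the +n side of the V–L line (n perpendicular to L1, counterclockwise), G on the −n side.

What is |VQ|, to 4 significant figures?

54.71

Tangency of A1 to both parallel lines with radius 17.6 puts S and G at V ± 17.6·n: S = (-16.02, 7.299), G = (16.02, -7.299). Equal radii place U and Q the same way about L: U = L + 17.6·n = (5.466, 54.43), Q = L − 17.6·n = (37.50, 39.84). Then |VQ| = |Q − V| = 54.71.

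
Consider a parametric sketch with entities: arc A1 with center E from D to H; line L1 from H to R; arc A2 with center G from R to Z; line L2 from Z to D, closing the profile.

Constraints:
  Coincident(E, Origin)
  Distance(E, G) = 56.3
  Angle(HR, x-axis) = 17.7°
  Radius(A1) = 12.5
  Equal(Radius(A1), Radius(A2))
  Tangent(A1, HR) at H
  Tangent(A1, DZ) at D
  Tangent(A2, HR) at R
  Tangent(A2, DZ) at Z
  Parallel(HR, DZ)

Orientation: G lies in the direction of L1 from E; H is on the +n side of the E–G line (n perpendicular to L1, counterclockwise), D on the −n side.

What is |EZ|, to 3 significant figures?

57.7

Tangency of A1 to both parallel lines with radius 12.5 puts H and D at E ± 12.5·n: H = (-3.80, 11.9), D = (3.80, -11.9). Equal radii place R and Z the same way about G: R = G + 12.5·n = (49.8, 29.0), Z = G − 12.5·n = (57.4, 5.21). Then |EZ| = |Z − E| = 57.7.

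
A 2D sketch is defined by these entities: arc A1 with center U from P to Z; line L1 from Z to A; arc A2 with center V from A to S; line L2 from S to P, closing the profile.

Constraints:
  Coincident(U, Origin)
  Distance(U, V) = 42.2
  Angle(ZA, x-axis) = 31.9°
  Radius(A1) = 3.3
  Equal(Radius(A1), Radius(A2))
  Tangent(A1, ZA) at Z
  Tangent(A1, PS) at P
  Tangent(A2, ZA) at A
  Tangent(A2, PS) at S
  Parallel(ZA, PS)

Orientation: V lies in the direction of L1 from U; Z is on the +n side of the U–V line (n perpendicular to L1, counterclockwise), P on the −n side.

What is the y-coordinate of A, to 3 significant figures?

25.1

The slot axis is L1's direction at 31.9°, so u = (cos 31.9°, sin 31.9°) = (0.849, 0.528) and n = (−sin 31.9°, cos 31.9°) = (-0.528, 0.849). U is at the origin and V lies 42.2 along u from U, so V = 42.2·u = (35.8, 22.3). Tangency of A1 to both parallel lines with radius 3.3 puts Z and P at U ± 3.3·n: Z = (-1.74, 2.80), P = (1.74, -2.80). Equal radii place A and S the same way about V: A = V + 3.3·n = (34.1, 25.1), S = V − 3.3·n = (37.6, 19.5). So A.y = 25.1.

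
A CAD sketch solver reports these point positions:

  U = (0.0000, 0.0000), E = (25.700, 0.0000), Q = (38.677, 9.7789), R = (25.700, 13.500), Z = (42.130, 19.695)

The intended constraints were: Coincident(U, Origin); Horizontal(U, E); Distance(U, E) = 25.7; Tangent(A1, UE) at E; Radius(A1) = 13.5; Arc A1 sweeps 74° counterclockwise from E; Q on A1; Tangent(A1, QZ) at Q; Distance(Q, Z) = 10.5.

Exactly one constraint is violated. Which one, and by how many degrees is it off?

Tangent(A1, QZ) at Q — off by 3.20°.

U = (0.00, 0.00) ✓; U.y = 0.00, E.y = 0.00 ✓; |UE| = 25.70 ✓; ∠(RE, EU) = 90.00° ✓; |RE| = 13.50 ✓; bearing(R→Q) − bearing(R→E) = 74.00° ✓; |RQ| = 13.50 ✓; ∠(RQ, QZ) = 93.20° ✗; |QZ| = 10.50 ✓.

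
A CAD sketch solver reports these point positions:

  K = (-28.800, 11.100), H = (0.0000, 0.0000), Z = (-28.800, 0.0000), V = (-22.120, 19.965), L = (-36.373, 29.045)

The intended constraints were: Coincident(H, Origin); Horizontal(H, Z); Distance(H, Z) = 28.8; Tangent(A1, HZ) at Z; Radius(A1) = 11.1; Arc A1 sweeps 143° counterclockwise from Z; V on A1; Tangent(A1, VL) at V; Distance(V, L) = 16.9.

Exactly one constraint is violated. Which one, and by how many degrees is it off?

Tangent(A1, VL) at V — off by 4.50°.

H = (0.00, 0.00) ✓; H.y = 0.00, Z.y = 0.00 ✓; |HZ| = 28.80 ✓; ∠(KZ, ZH) = 90.00° ✓; |KZ| = 11.10 ✓; bearing(K→V) − bearing(K→Z) = 143.0° ✓; |KV| = 11.10 ✓; ∠(KV, VL) = 85.50° ✗; |VL| = 16.90 ✓.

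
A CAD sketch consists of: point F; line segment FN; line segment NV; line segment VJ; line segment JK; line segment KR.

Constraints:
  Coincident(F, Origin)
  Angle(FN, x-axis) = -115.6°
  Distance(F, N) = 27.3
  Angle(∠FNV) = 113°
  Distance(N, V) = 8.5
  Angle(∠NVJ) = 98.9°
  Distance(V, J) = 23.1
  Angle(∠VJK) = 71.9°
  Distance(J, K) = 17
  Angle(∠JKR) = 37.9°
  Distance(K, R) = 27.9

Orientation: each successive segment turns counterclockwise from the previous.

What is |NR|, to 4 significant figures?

20.87

F is at the origin; FN runs at -115.6° with length 27.3, so N = (-11.80, -24.62). ∠FNV = 113.0° gives NV at -48.60° from the x-axis; with |NV| = 8.5, V = (-6.175, -31.00). ∠NVJ = 98.9° gives VJ at 32.50° from the x-axis; with |VJ| = 23.1, J = (13.31, -18.58). ∠VJK = 71.9° gives JK at 140.6° from the x-axis; with |JK| = 17.0, K = (0.1711, -7.794). ∠JKR = 37.9° gives KR at -77.30° from the x-axis; with |KR| = 27.9, R = (6.305, -35.01). Then |NR| = |R − N| = 20.87.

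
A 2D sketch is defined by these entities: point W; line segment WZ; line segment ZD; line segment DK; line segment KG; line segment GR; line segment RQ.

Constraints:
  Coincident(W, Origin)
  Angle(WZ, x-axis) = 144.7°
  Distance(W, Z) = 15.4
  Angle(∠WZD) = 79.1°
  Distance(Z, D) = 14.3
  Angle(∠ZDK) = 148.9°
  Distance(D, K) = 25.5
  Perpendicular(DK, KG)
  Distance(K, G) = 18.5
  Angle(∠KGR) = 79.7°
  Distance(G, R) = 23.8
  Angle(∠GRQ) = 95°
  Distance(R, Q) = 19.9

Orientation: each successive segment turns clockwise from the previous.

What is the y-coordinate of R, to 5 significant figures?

5.3587

W is at the origin; WZ runs at 144.7° with length 15.4, so Z = (-12.569, 8.8990). ∠WZD = 79.1° gives ZD at 43.800° from the x-axis; with |ZD| = 14.3, D = (-2.2473, 18.797). ∠ZDK = 148.9° gives DK at 12.700° from the x-axis; with |DK| = 25.5, K = (22.629, 24.403). DK ⟂ KG, so KG runs at -77.300°; with |KG| = 18.5, G = (26.696, 6.3553). ∠KGR = 79.7° gives GR at -177.60° from the x-axis; with |GR| = 23.8, R = (2.9168, 5.3587). So R.y = 5.3587.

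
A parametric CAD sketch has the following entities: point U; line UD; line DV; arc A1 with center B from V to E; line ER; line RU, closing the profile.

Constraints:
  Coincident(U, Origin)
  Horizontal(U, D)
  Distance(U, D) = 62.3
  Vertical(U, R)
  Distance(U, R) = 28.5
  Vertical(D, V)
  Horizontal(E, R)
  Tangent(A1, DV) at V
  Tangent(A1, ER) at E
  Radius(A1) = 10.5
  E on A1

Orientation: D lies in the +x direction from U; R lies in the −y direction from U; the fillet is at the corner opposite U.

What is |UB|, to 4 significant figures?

54.84

U is at the origin; UD is horizontal with |UD| = 62.3 and D on the +x side, so D = (62.30, 0.000). U and R share the same x with |UR| = 28.5 and R on the −y side, so R = (0.000, -28.50). The virtual corner opposite U is at (62.30, -28.50). Tangency of A1 to DV means the radius BV is perpendicular to DV and the tangent condition forces BE to be normal to ER, with radius 10.5, so the center B sits 10.5 in from both sides at B = (51.80, -18.00). Then |UB| = |B − U| = 54.84.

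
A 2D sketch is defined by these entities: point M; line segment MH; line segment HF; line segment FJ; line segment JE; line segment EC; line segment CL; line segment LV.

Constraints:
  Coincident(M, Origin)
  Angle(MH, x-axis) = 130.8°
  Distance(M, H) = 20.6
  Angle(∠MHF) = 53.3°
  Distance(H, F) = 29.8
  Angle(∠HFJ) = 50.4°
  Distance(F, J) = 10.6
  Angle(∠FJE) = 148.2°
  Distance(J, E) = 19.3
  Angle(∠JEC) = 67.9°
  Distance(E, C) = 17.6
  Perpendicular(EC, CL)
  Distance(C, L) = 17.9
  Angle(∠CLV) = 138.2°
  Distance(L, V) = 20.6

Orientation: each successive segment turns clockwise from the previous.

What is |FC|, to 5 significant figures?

24.193

M is at the origin; MH runs at 130.8° with length 20.6, so H = (-13.460, 15.594). ∠MHF = 53.3° gives HF at 4.1000° from the x-axis; with |HF| = 29.8, F = (16.263, 17.725). ∠HFJ = 50.4° gives FJ at -125.50° from the x-axis; with |FJ| = 10.6, J = (10.108, 9.0951). ∠FJE = 148.2° gives JE at -157.30° from the x-axis; with |JE| = 19.3, E = (-7.6972, 1.6471). ∠JEC = 67.9° gives EC at 90.600° from the x-axis; with |EC| = 17.6, C = (-7.8815, 19.246). Then |FC| = |C − F| = 24.193.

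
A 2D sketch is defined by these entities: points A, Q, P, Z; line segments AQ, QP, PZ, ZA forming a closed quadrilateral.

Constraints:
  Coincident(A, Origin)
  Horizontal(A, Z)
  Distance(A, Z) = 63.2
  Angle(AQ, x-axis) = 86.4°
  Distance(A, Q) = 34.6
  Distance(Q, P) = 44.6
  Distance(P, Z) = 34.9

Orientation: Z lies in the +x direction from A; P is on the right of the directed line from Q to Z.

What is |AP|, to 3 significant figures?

28.4

Checks: |QP| = 44.60 ✓; |PZ| = 34.90 ✓.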